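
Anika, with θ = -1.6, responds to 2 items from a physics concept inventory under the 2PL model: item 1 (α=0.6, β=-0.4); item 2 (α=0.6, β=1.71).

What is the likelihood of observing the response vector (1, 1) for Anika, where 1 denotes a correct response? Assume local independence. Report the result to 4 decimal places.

0.0395

P(θ) = 1 / (1 + exp(−α(θ − β)))
P_1 = 1/(1+e^{0.7200}) = 0.3274
P_2 = 1/(1+e^{1.9860}) = 0.1207
L = P_1 × P_2 = 0.3274 × 0.1207 = 0.03951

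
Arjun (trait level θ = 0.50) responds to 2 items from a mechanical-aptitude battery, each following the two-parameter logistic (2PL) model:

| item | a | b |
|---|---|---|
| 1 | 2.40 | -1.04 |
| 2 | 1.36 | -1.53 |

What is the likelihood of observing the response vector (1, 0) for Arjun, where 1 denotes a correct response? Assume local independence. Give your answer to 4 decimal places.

P(θ) = 1 / (1 + exp(−a(θ − b)))
P_1 = 1/(1+e^{-3.6960}) = 0.9758
P_2 = 1/(1+e^{-2.7608}) = 0.9405
L = P_1 × (1−P_2) = 0.9758 × 0.0595 = 0.05804

0.0580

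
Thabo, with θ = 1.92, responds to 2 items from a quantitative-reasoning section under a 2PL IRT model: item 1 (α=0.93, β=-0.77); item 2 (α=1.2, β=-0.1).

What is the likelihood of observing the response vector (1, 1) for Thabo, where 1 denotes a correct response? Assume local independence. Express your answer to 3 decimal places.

0.849

P(θ) = 1 / (1 + exp(−α(θ − β)))
P_1 = 1/(1+e^{-2.5017}) = 0.9243
P_2 = 1/(1+e^{-2.4240}) = 0.9186
L = P_1 × P_2 = 0.9243 × 0.9186 = 0.84906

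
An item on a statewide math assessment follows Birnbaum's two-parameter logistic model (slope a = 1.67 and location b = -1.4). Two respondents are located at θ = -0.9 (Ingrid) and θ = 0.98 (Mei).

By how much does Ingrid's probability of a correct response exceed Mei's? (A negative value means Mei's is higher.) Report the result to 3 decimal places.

P(θ) = 1 / (1 + exp(−a(θ − b)))
P(Ingrid) = 0.6974  [exponent 0.8350]
P(Mei) = 0.9816  [exponent 3.9746]
Difference = 0.6974 − 0.9816 = -0.2841

-0.284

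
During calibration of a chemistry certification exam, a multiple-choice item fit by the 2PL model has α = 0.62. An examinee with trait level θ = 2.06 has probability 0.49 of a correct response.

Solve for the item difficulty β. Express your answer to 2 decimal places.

P(θ) = 1 / (1 + exp(−α(θ − β)))
logit(0.49) = ln(0.49/0.51) = -0.0400
β = θ − logit/(α) = 2.06 − (-0.0400)/0.6200 = 2.1245

2.12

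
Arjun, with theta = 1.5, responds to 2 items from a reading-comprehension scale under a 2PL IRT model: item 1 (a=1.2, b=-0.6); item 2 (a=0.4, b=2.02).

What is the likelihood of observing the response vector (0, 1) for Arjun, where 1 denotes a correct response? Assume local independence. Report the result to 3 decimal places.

P(theta) = 1 / (1 + exp(−a(theta − b)))
P_1 = 1/(1+e^{-2.5200}) = 0.9255
P_2 = 1/(1+e^{0.2080}) = 0.4482
L = (1−P_1) × P_2 = 0.0745 × 0.4482 = 0.03338

0.033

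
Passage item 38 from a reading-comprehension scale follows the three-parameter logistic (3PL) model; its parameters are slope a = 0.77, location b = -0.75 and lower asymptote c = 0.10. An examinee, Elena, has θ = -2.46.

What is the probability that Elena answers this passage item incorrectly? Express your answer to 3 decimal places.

0.710

P(θ) = c + (1 − c) · 1 / (1 + exp(−a(θ − b)))
Exponent: 0.77 × (-2.46 − (-0.75)) = -1.3167
1/(1 + e^{1.3167}) = 0.2114
P = 0.10 + 0.90 × 0.2114 = 0.2902
P(incorrect) = 1 − 0.2902 = 0.7098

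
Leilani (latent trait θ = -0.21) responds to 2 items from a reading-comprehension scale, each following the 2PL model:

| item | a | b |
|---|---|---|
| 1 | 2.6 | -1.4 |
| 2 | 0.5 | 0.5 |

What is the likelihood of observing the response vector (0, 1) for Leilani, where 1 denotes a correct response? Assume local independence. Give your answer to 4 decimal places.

0.0179

P(θ) = 1 / (1 + exp(−a(θ − b)))
P_1 = 1/(1+e^{-3.0940}) = 0.9566
P_2 = 1/(1+e^{0.3550}) = 0.4122
L = (1−P_1) × P_2 = 0.0434 × 0.4122 = 0.01787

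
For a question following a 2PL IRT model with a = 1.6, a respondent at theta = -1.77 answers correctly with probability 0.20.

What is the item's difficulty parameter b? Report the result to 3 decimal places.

-0.904

P(theta) = 1 / (1 + exp(−a(theta − b)))
logit(0.20) = ln(0.20/0.80) = -1.3863
b = theta − logit/(a) = -1.77 − (-1.3863)/1.6000 = -0.9036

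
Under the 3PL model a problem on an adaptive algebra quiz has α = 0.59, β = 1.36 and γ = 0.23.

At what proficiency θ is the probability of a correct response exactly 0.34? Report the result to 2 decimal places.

P(θ) = γ + (1 − γ) · 1 / (1 + exp(−α(θ − β)))
Remove guessing floor: (0.34 − 0.23)/(1 − 0.23) = 0.1429
logit = ln(0.1429/0.8571) = -1.7918
θ = β + logit/(α) = 1.36 + (-1.7918)/0.5900 = -1.6769

-1.68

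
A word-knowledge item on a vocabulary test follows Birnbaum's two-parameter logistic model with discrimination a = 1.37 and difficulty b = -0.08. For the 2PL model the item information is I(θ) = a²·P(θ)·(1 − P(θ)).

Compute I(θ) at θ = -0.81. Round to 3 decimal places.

P = 1/(1+e^{1.0001}) = 0.2689
P(1−P) = 0.2689 × 0.7311 = 0.1966
I = a² × P(1−P) = 1.37² × 0.1966 = 0.36900

0.369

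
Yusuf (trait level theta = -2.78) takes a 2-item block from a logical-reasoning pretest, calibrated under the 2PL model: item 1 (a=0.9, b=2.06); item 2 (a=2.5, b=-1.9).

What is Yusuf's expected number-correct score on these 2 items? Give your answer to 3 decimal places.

P(theta) = 1 / (1 + exp(−a(theta − b)))
P_1 = 1/(1+e^{4.3560}) = 0.0127
P_2 = 1/(1+e^{2.2000}) = 0.0998
E[score] = 0.0127 + 0.0998 = 0.1124

0.112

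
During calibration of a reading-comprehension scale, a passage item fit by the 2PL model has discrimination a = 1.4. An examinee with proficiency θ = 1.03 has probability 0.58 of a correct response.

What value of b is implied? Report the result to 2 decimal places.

P(θ) = 1 / (1 + exp(−a(θ − b)))
logit(0.58) = ln(0.58/0.42) = 0.3228
b = θ − logit/(a) = 1.03 − 0.3228/1.4000 = 0.7994

0.80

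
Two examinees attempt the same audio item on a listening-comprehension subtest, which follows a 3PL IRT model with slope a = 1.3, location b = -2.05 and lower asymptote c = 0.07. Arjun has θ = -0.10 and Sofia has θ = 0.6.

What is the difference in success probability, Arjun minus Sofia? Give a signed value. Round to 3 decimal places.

P(θ) = c + (1 − c) · 1 / (1 + exp(−a(θ − b)))
P(Arjun) = 0.9317  [exponent 2.5350]
P(Sofia) = 0.9712  [exponent 3.4450]
Difference = 0.9317 − 0.9712 = -0.0395

-0.040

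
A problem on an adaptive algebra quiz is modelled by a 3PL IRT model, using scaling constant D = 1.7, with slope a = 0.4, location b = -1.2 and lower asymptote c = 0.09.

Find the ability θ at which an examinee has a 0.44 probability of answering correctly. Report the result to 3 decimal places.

-1.891

P(θ) = c + (1 − c) · 1 / (1 + exp(−D·a(θ − b)))
Remove guessing floor: (0.44 − 0.09)/(1 − 0.09) = 0.3846
logit = ln(0.3846/0.6154) = -0.4700
θ = b + logit/(1.7·a) = -1.2 + (-0.4700)/0.6800 = -1.8912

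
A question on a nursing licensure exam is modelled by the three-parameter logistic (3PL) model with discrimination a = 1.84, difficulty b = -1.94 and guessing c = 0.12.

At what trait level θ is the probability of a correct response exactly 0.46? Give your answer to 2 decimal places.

-2.19

P(θ) = c + (1 − c) · 1 / (1 + exp(−a(θ − b)))
Remove guessing floor: (0.46 − 0.12)/(1 − 0.12) = 0.3864
logit = ln(0.3864/0.6136) = -0.4626
θ = b + logit/(a) = -1.94 + (-0.4626)/1.8400 = -2.1914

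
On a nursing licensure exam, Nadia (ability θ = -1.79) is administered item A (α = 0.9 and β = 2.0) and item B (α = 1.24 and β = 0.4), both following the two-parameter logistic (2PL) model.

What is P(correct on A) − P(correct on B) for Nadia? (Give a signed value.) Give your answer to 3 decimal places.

-0.030

P(θ) = 1 / (1 + exp(−α(θ − β)))
P_A = 0.0320
P_B = 0.0621
P_A − P_B = -0.0301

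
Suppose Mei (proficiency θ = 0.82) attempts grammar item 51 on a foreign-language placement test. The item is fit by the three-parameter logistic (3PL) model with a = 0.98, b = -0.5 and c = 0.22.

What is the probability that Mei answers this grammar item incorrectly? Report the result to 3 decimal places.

P(θ) = c + (1 − c) · 1 / (1 + exp(−a(θ − b)))
Exponent: 0.98 × (0.82 − (-0.5)) = 1.2936
1/(1 + e^{-1.2936}) = 0.7848
P = 0.22 + 0.78 × 0.7848 = 0.8321
P(incorrect) = 1 − 0.8321 = 0.1679

0.168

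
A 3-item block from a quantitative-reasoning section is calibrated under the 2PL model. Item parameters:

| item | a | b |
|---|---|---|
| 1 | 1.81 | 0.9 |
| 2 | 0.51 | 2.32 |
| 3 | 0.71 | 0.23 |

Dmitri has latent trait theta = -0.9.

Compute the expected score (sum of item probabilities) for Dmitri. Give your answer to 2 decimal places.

0.51

P(theta) = 1 / (1 + exp(−a(theta − b)))
P_1 = 1/(1+e^{3.2580}) = 0.0370
P_2 = 1/(1+e^{1.6422}) = 0.1622
P_3 = 1/(1+e^{0.8023}) = 0.3095
E[score] = 0.0370 + 0.1622 + 0.3095 = 0.5087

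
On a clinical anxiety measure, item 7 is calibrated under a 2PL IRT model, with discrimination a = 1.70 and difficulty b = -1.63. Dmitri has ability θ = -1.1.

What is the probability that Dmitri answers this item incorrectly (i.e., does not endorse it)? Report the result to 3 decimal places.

P(θ) = 1 / (1 + exp(−a(θ − b)))
Exponent: 1.70 × (-1.1 − (-1.63)) = 0.9010
1/(1 + e^{-0.9010}) = 0.7112
P(incorrect) = 1 − 0.7112 = 0.2888

0.289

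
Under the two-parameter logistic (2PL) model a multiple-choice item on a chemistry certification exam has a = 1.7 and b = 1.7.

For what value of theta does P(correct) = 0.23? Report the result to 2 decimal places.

0.99

P(theta) = 1 / (1 + exp(−a(theta − b)))
logit = ln(0.2300/0.7700) = -1.2083
theta = b + logit/(a) = 1.7 + (-1.2083)/1.7000 = 0.9892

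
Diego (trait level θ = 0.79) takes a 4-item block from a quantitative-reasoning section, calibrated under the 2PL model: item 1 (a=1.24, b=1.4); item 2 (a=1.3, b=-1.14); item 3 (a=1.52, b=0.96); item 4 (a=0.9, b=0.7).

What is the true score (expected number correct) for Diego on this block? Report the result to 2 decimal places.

2.20

P(θ) = 1 / (1 + exp(−a(θ − b)))
P_1 = 1/(1+e^{0.7564}) = 0.3194
P_2 = 1/(1+e^{-2.5090}) = 0.9248
P_3 = 1/(1+e^{0.2584}) = 0.4358
P_4 = 1/(1+e^{-0.0810}) = 0.5202
E[score] = 0.3194 + 0.9248 + 0.4358 + 0.5202 = 2.2002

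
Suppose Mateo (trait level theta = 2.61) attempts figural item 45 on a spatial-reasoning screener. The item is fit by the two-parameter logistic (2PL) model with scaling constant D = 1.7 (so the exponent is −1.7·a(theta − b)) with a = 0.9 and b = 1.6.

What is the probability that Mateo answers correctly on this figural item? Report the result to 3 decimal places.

P(theta) = 1 / (1 + exp(−D·a(theta − b)))
Exponent: 1.7 × 0.9 × (2.61 − 1.6) = 1.5453
1/(1 + e^{-1.5453}) = 0.8242
P = 0.8242

0.824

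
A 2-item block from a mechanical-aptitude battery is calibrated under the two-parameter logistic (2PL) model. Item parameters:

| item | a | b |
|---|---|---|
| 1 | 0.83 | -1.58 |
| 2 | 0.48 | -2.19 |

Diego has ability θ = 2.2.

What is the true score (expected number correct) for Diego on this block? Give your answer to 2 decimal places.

P(θ) = 1 / (1 + exp(−a(θ − b)))
P_1 = 1/(1+e^{-3.1374}) = 0.9584
P_2 = 1/(1+e^{-2.1072}) = 0.8916
E[score] = 0.9584 + 0.8916 = 1.8500

1.85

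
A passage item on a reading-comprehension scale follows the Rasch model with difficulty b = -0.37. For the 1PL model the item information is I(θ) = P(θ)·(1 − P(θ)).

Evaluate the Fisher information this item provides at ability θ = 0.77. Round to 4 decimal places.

0.1836

P = 1/(1+e^{-1.1400}) = 0.7577
P(1−P) = 0.7577 × 0.2423 = 0.1836
I = P(1−P) = 0.18360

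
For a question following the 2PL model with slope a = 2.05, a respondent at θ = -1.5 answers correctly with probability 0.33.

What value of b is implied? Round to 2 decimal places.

-1.15

P(θ) = 1 / (1 + exp(−a(θ − b)))
logit(0.33) = ln(0.33/0.67) = -0.7082
b = θ − logit/(a) = -1.5 − (-0.7082)/2.0500 = -1.1545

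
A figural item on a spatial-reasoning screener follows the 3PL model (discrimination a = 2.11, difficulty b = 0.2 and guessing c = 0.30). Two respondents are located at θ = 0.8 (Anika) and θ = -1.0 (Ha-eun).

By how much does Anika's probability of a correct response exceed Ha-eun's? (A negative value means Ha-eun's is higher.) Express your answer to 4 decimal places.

0.4945

P(θ) = c + (1 − c) · 1 / (1 + exp(−a(θ − b)))
P(Anika) = 0.8460  [exponent 1.2660]
P(Ha-eun) = 0.3516  [exponent -2.5320]
Difference = 0.8460 − 0.3516 = 0.4945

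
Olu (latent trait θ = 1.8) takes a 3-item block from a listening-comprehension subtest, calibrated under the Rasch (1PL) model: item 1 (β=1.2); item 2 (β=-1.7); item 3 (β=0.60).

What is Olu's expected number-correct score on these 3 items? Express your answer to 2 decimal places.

2.38

P(θ) = 1 / (1 + exp(−(θ − β)))
P_1 = 1/(1+e^{-0.6000}) = 0.6457
P_2 = 1/(1+e^{-3.5000}) = 0.9707
P_3 = 1/(1+e^{-1.2000}) = 0.7685
E[score] = 0.6457 + 0.9707 + 0.7685 = 2.3849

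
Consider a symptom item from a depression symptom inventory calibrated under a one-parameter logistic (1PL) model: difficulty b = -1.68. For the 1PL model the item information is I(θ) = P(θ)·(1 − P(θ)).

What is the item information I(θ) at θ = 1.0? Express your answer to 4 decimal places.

0.0600

P = 1/(1+e^{-2.6800}) = 0.9358
P(1−P) = 0.9358 × 0.0642 = 0.0600
I = P(1−P) = 0.06005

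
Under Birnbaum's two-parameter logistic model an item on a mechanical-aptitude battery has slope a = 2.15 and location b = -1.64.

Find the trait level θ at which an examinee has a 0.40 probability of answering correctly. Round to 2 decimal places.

-1.83

P(θ) = 1 / (1 + exp(−a(θ − b)))
logit = ln(0.4000/0.6000) = -0.4055
θ = b + logit/(a) = -1.64 + (-0.4055)/2.1500 = -1.8286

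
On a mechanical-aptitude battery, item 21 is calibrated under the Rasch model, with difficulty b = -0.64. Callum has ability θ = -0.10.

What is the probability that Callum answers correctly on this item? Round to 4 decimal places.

P(θ) = 1 / (1 + exp(−(θ − b)))
Exponent: (-0.10 − (-0.64)) = 0.5400
1/(1 + e^{-0.5400}) = 0.6318
P = 0.6318

0.6318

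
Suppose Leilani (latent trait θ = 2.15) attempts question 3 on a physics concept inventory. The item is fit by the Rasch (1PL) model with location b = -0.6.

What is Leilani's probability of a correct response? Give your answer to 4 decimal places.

P(θ) = 1 / (1 + exp(−(θ − b)))
Exponent: (2.15 − (-0.6)) = 2.7500
1/(1 + e^{-2.7500}) = 0.9399
P = 0.9399

0.9399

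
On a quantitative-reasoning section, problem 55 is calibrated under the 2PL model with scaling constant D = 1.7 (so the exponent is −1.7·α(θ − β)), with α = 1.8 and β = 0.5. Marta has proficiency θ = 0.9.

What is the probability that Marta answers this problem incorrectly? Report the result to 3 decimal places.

P(θ) = 1 / (1 + exp(−D·α(θ − β)))
Exponent: 1.7 × 1.8 × (0.9 − 0.5) = 1.2240
1/(1 + e^{-1.2240}) = 0.7728
P = 0.7728
P(incorrect) = 1 − 0.7728 = 0.2272

0.227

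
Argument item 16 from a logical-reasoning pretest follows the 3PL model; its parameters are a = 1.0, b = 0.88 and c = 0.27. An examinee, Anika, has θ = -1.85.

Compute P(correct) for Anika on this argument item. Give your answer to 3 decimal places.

0.315

P(θ) = c + (1 − c) · 1 / (1 + exp(−a(θ − b)))
Exponent: 1.0 × (-1.85 − 0.88) = -2.7300
1/(1 + e^{2.7300}) = 0.0612
P = 0.27 + 0.73 × 0.0612 = 0.3147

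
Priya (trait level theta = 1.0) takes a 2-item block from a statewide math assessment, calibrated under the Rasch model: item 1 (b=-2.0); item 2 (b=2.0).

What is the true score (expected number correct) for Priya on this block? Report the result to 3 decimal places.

1.222

P(theta) = 1 / (1 + exp(−(theta − b)))
P_1 = 1/(1+e^{-3.0000}) = 0.9526
P_2 = 1/(1+e^{1.0000}) = 0.2689
E[score] = 0.9526 + 0.2689 = 1.2215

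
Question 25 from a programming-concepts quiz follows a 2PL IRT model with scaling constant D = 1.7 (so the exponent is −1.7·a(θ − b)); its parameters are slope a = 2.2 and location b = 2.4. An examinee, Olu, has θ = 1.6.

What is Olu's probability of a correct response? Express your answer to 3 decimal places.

0.048

P(θ) = 1 / (1 + exp(−D·a(θ − b)))
Exponent: 1.7 × 2.2 × (1.6 − 2.4) = -2.9920
1/(1 + e^{2.9920}) = 0.0478
P = 0.0478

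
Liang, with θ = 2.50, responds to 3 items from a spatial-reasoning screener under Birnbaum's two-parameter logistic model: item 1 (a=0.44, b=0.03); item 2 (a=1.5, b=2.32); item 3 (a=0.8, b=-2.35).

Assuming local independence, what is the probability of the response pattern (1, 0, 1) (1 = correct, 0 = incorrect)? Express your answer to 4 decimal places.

P(θ) = 1 / (1 + exp(−a(θ − b)))
P_1 = 1/(1+e^{-1.0868}) = 0.7478
P_2 = 1/(1+e^{-0.2700}) = 0.5671
P_3 = 1/(1+e^{-3.8800}) = 0.9798
L = P_1 × (1−P_2) × P_3 = 0.7478 × 0.4329 × 0.9798 = 0.31717

0.3172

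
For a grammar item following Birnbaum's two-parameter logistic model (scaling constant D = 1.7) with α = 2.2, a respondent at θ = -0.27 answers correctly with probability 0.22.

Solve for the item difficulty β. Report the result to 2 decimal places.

0.07

P(θ) = 1 / (1 + exp(−D·α(θ − β)))
logit(0.22) = ln(0.22/0.78) = -1.2657
β = θ − logit/(1.7·α) = -0.27 − (-1.2657)/3.7400 = 0.0684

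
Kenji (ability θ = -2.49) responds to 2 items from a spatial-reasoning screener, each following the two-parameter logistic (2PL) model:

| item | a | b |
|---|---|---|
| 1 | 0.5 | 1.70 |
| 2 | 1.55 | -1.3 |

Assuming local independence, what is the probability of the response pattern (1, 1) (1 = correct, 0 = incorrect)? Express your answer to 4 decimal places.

P(θ) = 1 / (1 + exp(−a(θ − b)))
P_1 = 1/(1+e^{2.0950}) = 0.1096
P_2 = 1/(1+e^{1.8445}) = 0.1365
L = P_1 × P_2 = 0.1096 × 0.1365 = 0.01496

0.0150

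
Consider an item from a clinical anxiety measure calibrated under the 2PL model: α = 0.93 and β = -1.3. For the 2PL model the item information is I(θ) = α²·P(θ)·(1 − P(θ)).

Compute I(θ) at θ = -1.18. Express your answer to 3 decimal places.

P = 1/(1+e^{-0.1116}) = 0.5279
P(1−P) = 0.5279 × 0.4721 = 0.2492
I = α² × P(1−P) = 0.93² × 0.2492 = 0.21555

0.216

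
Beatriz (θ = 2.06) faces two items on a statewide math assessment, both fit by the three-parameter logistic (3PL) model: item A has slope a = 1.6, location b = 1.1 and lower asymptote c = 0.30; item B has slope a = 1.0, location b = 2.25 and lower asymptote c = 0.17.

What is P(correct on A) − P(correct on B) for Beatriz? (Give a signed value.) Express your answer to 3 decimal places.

P(θ) = c + (1 − c) · 1 / (1 + exp(−a(θ − b)))
P_A = 0.8760
P_B = 0.5457
P_A − P_B = 0.3303

0.330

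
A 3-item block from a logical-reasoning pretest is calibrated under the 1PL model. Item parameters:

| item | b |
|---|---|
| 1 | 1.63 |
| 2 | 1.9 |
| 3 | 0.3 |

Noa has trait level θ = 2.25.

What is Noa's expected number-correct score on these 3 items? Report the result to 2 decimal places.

2.11

P(θ) = 1 / (1 + exp(−(θ − b)))
P_1 = 1/(1+e^{-0.6200}) = 0.6502
P_2 = 1/(1+e^{-0.3500}) = 0.5866
P_3 = 1/(1+e^{-1.9500}) = 0.8754
E[score] = 0.6502 + 0.5866 + 0.8754 = 2.1123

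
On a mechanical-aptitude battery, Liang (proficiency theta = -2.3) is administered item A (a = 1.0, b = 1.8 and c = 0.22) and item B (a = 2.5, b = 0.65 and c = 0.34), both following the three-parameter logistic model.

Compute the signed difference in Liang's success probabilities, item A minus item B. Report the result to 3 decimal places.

-0.108

P(theta) = c + (1 − c) · 1 / (1 + exp(−a(theta − b)))
P_A = 0.2327
P_B = 0.3404
P_A − P_B = -0.1077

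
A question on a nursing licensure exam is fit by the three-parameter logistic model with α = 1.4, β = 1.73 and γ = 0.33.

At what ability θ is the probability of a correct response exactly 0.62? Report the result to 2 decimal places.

P(θ) = γ + (1 − γ) · 1 / (1 + exp(−α(θ − β)))
Remove guessing floor: (0.62 − 0.33)/(1 − 0.33) = 0.4328
logit = ln(0.4328/0.5672) = -0.2703
θ = β + logit/(α) = 1.73 + (-0.2703)/1.4000 = 1.5369

1.54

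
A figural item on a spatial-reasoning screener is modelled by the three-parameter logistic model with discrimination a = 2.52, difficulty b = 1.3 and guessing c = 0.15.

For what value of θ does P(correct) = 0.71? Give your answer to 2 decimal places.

1.56

P(θ) = c + (1 − c) · 1 / (1 + exp(−a(θ − b)))
Remove guessing floor: (0.71 − 0.15)/(1 − 0.15) = 0.6588
logit = ln(0.6588/0.3412) = 0.6581
θ = b + logit/(a) = 1.3 + 0.6581/2.5200 = 1.5611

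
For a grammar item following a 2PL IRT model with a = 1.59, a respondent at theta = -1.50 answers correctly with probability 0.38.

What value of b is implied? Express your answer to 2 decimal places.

-1.19

P(theta) = 1 / (1 + exp(−a(theta − b)))
logit(0.38) = ln(0.38/0.62) = -0.4895
b = theta − logit/(a) = -1.50 − (-0.4895)/1.5900 = -1.1921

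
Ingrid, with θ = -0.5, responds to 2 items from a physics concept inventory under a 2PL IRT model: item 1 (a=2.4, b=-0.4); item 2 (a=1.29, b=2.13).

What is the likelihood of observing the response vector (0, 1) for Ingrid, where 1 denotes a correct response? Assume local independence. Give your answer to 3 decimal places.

P(θ) = 1 / (1 + exp(−a(θ − b)))
P_1 = 1/(1+e^{0.2400}) = 0.4403
P_2 = 1/(1+e^{3.3927}) = 0.0325
L = (1−P_1) × P_2 = 0.5597 × 0.0325 = 0.01820

0.018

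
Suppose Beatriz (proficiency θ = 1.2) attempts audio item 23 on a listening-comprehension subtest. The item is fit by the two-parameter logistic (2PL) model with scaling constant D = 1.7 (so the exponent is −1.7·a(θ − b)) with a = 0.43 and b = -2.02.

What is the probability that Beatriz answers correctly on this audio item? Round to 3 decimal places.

0.913

P(θ) = 1 / (1 + exp(−D·a(θ − b)))
Exponent: 1.7 × 0.43 × (1.2 − (-2.02)) = 2.3538
1/(1 + e^{-2.3538}) = 0.9132
P = 0.9132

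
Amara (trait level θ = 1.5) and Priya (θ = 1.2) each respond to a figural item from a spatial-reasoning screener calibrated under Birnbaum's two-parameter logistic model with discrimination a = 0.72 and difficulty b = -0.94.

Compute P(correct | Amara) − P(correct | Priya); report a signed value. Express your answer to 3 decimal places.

0.029

P(θ) = 1 / (1 + exp(−a(θ − b)))
P(Amara) = 0.8528  [exponent 1.7568]
P(Priya) = 0.8236  [exponent 1.5408]
Difference = 0.8528 − 0.8236 = 0.0292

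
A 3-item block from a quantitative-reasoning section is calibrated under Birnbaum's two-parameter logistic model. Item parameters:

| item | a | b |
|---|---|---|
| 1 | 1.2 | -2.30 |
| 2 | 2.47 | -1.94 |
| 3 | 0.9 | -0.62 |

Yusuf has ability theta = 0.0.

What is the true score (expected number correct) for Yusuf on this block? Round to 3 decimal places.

P(theta) = 1 / (1 + exp(−a(theta − b)))
P_1 = 1/(1+e^{-2.7600}) = 0.9405
P_2 = 1/(1+e^{-4.7918}) = 0.9918
P_3 = 1/(1+e^{-0.5580}) = 0.6360
E[score] = 0.9405 + 0.9918 + 0.6360 = 2.5682

2.568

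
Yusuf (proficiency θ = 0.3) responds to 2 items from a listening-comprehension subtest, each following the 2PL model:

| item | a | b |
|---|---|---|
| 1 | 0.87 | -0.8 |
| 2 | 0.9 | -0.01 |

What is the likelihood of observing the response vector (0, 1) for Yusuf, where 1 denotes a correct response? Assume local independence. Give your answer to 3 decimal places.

0.158

P(θ) = 1 / (1 + exp(−a(θ − b)))
P_1 = 1/(1+e^{-0.9570}) = 0.7225
P_2 = 1/(1+e^{-0.2790}) = 0.5693
L = (1−P_1) × P_2 = 0.2775 × 0.5693 = 0.15797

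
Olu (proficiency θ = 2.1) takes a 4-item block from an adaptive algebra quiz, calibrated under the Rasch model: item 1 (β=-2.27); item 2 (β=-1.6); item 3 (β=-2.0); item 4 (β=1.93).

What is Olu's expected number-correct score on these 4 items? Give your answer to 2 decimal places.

P(θ) = 1 / (1 + exp(−(θ − β)))
P_1 = 1/(1+e^{-4.3700}) = 0.9875
P_2 = 1/(1+e^{-3.7000}) = 0.9759
P_3 = 1/(1+e^{-4.1000}) = 0.9837
P_4 = 1/(1+e^{-0.1700}) = 0.5424
E[score] = 0.9875 + 0.9759 + 0.9837 + 0.5424 = 3.4895

3.49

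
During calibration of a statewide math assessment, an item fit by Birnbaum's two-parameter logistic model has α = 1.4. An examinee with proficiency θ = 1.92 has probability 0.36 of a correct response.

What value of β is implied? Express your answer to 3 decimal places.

P(θ) = 1 / (1 + exp(−α(θ − β)))
logit(0.36) = ln(0.36/0.64) = -0.5754
β = θ − logit/(α) = 1.92 − (-0.5754)/1.4000 = 2.3310

2.331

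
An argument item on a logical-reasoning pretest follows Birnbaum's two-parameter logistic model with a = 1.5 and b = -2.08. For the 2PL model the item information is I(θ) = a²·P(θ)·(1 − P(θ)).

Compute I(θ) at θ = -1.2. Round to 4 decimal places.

0.3743

P = 1/(1+e^{-1.3200}) = 0.7892
P(1−P) = 0.7892 × 0.2108 = 0.1664
I = a² × P(1−P) = 1.5² × 0.1664 = 0.37434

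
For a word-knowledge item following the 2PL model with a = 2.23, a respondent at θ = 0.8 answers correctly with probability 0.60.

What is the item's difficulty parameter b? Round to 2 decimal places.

0.62

P(θ) = 1 / (1 + exp(−a(θ − b)))
logit(0.60) = ln(0.60/0.40) = 0.4055
b = θ − logit/(a) = 0.8 − 0.4055/2.2300 = 0.6182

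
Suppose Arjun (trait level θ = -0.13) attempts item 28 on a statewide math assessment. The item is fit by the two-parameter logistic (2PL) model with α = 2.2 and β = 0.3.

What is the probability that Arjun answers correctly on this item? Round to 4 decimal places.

P(θ) = 1 / (1 + exp(−α(θ − β)))
Exponent: 2.2 × (-0.13 − 0.3) = -0.9460
1/(1 + e^{0.9460}) = 0.2797

0.2797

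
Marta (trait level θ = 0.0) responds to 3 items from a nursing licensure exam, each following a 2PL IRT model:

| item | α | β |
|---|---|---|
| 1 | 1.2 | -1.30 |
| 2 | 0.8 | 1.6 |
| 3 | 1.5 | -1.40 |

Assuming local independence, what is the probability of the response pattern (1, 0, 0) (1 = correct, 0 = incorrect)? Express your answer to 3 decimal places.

0.071

P(θ) = 1 / (1 + exp(−α(θ − β)))
P_1 = 1/(1+e^{-1.5600}) = 0.8264
P_2 = 1/(1+e^{1.2800}) = 0.2176
P_3 = 1/(1+e^{-2.1000}) = 0.8909
L = P_1 × (1−P_2) × (1−P_3) = 0.8264 × 0.7824 × 0.1091 = 0.07054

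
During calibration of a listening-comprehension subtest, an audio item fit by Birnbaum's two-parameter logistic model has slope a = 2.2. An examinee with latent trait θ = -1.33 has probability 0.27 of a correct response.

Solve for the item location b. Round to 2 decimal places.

P(θ) = 1 / (1 + exp(−a(θ − b)))
logit(0.27) = ln(0.27/0.73) = -0.9946
b = θ − logit/(a) = -1.33 − (-0.9946)/2.2000 = -0.8779

-0.88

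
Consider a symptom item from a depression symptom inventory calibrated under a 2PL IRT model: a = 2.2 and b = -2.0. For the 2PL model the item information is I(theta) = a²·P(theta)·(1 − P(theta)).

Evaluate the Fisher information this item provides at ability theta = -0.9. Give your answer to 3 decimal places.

P = 1/(1+e^{-2.4200}) = 0.9183
P(1−P) = 0.9183 × 0.0817 = 0.0750
I = a² × P(1−P) = 2.2² × 0.0750 = 0.36296

0.363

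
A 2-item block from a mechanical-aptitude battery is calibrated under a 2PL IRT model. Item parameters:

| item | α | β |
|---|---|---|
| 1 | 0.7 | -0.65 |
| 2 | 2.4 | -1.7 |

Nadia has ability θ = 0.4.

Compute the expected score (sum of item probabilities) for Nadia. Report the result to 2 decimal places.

1.67

P(θ) = 1 / (1 + exp(−α(θ − β)))
P_1 = 1/(1+e^{-0.7350}) = 0.6759
P_2 = 1/(1+e^{-5.0400}) = 0.9936
E[score] = 0.6759 + 0.9936 = 1.6695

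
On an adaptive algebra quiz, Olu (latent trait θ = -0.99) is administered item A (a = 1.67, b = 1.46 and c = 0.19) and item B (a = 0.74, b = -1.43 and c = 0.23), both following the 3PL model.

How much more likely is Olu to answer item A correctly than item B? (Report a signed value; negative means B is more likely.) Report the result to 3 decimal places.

P(θ) = c + (1 − c) · 1 / (1 + exp(−a(θ − b)))
P_A = 0.2033
P_B = 0.6771
P_A − P_B = -0.4738

-0.474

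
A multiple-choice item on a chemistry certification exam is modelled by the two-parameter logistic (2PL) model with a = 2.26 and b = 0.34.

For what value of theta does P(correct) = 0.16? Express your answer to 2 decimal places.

-0.39

P(theta) = 1 / (1 + exp(−a(theta − b)))
logit = ln(0.1600/0.8400) = -1.6582
theta = b + logit/(a) = 0.34 + (-1.6582)/2.2600 = -0.3937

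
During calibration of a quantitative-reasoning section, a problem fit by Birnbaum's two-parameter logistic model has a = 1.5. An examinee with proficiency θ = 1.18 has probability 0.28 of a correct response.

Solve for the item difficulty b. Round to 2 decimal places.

1.81

P(θ) = 1 / (1 + exp(−a(θ − b)))
logit(0.28) = ln(0.28/0.72) = -0.9445
b = θ − logit/(a) = 1.18 − (-0.9445)/1.5000 = 1.8096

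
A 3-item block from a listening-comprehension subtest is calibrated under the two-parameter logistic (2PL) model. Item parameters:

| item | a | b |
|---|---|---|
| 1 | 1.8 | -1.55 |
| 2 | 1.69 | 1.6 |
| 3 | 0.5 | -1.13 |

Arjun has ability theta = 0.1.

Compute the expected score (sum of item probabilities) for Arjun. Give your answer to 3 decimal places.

1.674

P(theta) = 1 / (1 + exp(−a(theta − b)))
P_1 = 1/(1+e^{-2.9700}) = 0.9512
P_2 = 1/(1+e^{2.5350}) = 0.0734
P_3 = 1/(1+e^{-0.6150}) = 0.6491
E[score] = 0.9512 + 0.0734 + 0.6491 = 1.6737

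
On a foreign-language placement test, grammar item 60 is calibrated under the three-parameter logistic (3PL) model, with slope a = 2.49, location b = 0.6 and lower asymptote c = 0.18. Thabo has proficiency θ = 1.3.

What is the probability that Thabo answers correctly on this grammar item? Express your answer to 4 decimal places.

0.8779

P(θ) = c + (1 − c) · 1 / (1 + exp(−a(θ − b)))
Exponent: 2.49 × (1.3 − 0.6) = 1.7430
1/(1 + e^{-1.7430}) = 0.8511
P = 0.18 + 0.82 × 0.8511 = 0.8779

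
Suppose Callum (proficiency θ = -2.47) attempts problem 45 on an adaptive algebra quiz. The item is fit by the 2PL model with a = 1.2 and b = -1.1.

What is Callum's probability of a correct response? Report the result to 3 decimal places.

P(θ) = 1 / (1 + exp(−a(θ − b)))
Exponent: 1.2 × (-2.47 − (-1.1)) = -1.6440
1/(1 + e^{1.6440}) = 0.1619

0.162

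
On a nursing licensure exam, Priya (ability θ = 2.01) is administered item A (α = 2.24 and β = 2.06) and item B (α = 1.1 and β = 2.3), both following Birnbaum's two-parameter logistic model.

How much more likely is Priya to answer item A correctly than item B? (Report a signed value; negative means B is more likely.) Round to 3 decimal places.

P(θ) = 1 / (1 + exp(−α(θ − β)))
P_A = 0.4720
P_B = 0.4209
P_A − P_B = 0.0511

0.051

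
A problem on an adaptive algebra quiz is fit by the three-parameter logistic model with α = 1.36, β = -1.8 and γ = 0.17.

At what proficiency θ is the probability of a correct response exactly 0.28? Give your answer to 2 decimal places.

-3.18

P(θ) = γ + (1 − γ) · 1 / (1 + exp(−α(θ − β)))
Remove guessing floor: (0.28 − 0.17)/(1 − 0.17) = 0.1325
logit = ln(0.1325/0.8675) = -1.8788
θ = β + logit/(α) = -1.8 + (-1.8788)/1.3600 = -3.1814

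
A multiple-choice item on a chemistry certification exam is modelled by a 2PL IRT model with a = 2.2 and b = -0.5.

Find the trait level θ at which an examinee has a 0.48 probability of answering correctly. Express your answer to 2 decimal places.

P(θ) = 1 / (1 + exp(−a(θ − b)))
logit = ln(0.4800/0.5200) = -0.0800
θ = b + logit/(a) = -0.5 + (-0.0800)/2.2000 = -0.5364

-0.54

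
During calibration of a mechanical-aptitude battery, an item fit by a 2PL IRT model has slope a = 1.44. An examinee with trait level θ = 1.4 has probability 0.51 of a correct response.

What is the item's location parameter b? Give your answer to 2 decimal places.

1.37

P(θ) = 1 / (1 + exp(−a(θ − b)))
logit(0.51) = ln(0.51/0.49) = 0.0400
b = θ − logit/(a) = 1.4 − 0.0400/1.4400 = 1.3722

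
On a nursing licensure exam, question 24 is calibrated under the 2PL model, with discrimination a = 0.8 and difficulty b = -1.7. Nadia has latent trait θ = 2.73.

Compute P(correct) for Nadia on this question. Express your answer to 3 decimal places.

P(θ) = 1 / (1 + exp(−a(θ − b)))
Exponent: 0.8 × (2.73 − (-1.7)) = 3.5440
1/(1 + e^{-3.5440}) = 0.9719

0.972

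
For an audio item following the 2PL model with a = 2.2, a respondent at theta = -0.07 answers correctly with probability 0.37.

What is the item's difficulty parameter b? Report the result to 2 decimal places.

0.17

P(theta) = 1 / (1 + exp(−a(theta − b)))
logit(0.37) = ln(0.37/0.63) = -0.5322
b = theta − logit/(a) = -0.07 − (-0.5322)/2.2000 = 0.1719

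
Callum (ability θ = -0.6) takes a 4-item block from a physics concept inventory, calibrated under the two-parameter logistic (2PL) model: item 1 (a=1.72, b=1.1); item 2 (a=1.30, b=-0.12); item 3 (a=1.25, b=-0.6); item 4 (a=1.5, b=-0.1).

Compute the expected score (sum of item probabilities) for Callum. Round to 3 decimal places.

P(θ) = 1 / (1 + exp(−a(θ − b)))
P_1 = 1/(1+e^{2.9240}) = 0.0510
P_2 = 1/(1+e^{0.6240}) = 0.3489
P_3 = 1/(1+e^{0.0000}) = 0.5000
P_4 = 1/(1+e^{0.7500}) = 0.3208
E[score] = 0.0510 + 0.3489 + 0.5000 + 0.3208 = 1.2207

1.221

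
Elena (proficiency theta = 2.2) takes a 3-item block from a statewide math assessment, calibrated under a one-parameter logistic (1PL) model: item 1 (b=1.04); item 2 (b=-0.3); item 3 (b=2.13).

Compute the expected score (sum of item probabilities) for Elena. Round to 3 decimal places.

2.203

P(theta) = 1 / (1 + exp(−(theta − b)))
P_1 = 1/(1+e^{-1.1600}) = 0.7613
P_2 = 1/(1+e^{-2.5000}) = 0.9241
P_3 = 1/(1+e^{-0.0700}) = 0.5175
E[score] = 0.7613 + 0.9241 + 0.5175 = 2.2030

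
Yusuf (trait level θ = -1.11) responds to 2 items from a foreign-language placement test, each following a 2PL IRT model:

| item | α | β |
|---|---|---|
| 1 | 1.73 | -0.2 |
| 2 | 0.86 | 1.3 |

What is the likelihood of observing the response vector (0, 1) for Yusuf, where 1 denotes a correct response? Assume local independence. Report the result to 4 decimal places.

0.0926

P(θ) = 1 / (1 + exp(−α(θ − β)))
P_1 = 1/(1+e^{1.5743}) = 0.1716
P_2 = 1/(1+e^{2.0726}) = 0.1118
L = (1−P_1) × P_2 = 0.8284 × 0.1118 = 0.09261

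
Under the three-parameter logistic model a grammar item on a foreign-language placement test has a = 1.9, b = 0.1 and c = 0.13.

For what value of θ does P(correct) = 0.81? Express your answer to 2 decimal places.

0.77

P(θ) = c + (1 − c) · 1 / (1 + exp(−a(θ − b)))
Remove guessing floor: (0.81 − 0.13)/(1 − 0.13) = 0.7816
logit = ln(0.7816/0.2184) = 1.2751
θ = b + logit/(a) = 0.1 + 1.2751/1.9000 = 0.7711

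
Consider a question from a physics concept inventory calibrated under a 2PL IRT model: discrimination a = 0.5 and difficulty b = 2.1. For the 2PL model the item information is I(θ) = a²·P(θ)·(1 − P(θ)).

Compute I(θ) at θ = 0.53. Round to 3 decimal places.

P = 1/(1+e^{0.7850}) = 0.3132
P(1−P) = 0.3132 × 0.6868 = 0.2151
I = a² × P(1−P) = 0.5² × 0.2151 = 0.05378

0.054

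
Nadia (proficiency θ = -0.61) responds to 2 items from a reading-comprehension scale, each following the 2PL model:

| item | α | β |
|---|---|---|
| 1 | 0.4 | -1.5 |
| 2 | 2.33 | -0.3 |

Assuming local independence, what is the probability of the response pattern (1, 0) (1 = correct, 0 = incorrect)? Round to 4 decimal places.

0.3958

P(θ) = 1 / (1 + exp(−α(θ − β)))
P_1 = 1/(1+e^{-0.3560}) = 0.5881
P_2 = 1/(1+e^{0.7223}) = 0.3269
L = P_1 × (1−P_2) = 0.5881 × 0.6731 = 0.39584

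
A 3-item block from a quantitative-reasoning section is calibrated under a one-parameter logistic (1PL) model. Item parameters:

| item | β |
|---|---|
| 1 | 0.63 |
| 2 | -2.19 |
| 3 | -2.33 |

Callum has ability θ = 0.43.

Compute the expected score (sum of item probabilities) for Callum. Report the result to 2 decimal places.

P(θ) = 1 / (1 + exp(−(θ − β)))
P_1 = 1/(1+e^{0.2000}) = 0.4502
P_2 = 1/(1+e^{-2.6200}) = 0.9321
P_3 = 1/(1+e^{-2.7600}) = 0.9405
E[score] = 0.4502 + 0.9321 + 0.9405 = 2.3228

2.32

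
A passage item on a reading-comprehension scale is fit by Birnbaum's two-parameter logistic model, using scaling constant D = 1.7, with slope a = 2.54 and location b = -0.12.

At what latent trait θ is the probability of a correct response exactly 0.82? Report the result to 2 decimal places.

0.23

P(θ) = 1 / (1 + exp(−D·a(θ − b)))
logit = ln(0.8200/0.1800) = 1.5163
θ = b + logit/(1.7·a) = -0.12 + 1.5163/4.3180 = 0.2312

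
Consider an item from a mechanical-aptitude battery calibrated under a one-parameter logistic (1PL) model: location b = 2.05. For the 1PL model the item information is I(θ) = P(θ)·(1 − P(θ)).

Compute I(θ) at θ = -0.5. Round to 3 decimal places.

0.067

P = 1/(1+e^{2.5500}) = 0.0724
P(1−P) = 0.0724 × 0.9276 = 0.0672
I = P(1−P) = 0.06718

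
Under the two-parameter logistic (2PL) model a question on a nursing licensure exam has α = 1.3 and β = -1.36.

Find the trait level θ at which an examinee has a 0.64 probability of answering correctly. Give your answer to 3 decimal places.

-0.917

P(θ) = 1 / (1 + exp(−α(θ − β)))
logit = ln(0.6400/0.3600) = 0.5754
θ = β + logit/(α) = -1.36 + 0.5754/1.3000 = -0.9174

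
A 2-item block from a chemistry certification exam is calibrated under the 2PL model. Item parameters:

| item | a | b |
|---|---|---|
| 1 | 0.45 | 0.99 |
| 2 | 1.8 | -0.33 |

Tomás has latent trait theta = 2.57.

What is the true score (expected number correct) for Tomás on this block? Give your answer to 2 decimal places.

1.67

P(theta) = 1 / (1 + exp(−a(theta − b)))
P_1 = 1/(1+e^{-0.7110}) = 0.6706
P_2 = 1/(1+e^{-5.2200}) = 0.9946
E[score] = 0.6706 + 0.9946 = 1.6652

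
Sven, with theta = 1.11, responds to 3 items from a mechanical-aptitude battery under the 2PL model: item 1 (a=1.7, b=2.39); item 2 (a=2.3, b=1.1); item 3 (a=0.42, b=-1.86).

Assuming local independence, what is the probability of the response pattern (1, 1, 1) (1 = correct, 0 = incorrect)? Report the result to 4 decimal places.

0.0400

P(theta) = 1 / (1 + exp(−a(theta − b)))
P_1 = 1/(1+e^{2.1760}) = 0.1019
P_2 = 1/(1+e^{-0.0230}) = 0.5057
P_3 = 1/(1+e^{-1.2474}) = 0.7768
L = P_1 × P_2 × P_3 = 0.1019 × 0.5057 × 0.7768 = 0.04005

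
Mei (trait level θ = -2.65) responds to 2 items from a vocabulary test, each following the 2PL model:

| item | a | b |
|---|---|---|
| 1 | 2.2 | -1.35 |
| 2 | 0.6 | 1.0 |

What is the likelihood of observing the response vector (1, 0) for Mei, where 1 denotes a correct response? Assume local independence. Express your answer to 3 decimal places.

0.049

P(θ) = 1 / (1 + exp(−a(θ − b)))
P_1 = 1/(1+e^{2.8600}) = 0.0542
P_2 = 1/(1+e^{2.1900}) = 0.1007
L = P_1 × (1−P_2) = 0.0542 × 0.8993 = 0.04871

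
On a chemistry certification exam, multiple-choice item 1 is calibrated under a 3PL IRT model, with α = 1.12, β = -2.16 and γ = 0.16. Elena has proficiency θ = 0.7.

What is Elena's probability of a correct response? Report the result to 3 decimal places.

0.967

P(θ) = γ + (1 − γ) · 1 / (1 + exp(−α(θ − β)))
Exponent: 1.12 × (0.7 − (-2.16)) = 3.2032
1/(1 + e^{-3.2032}) = 0.9610
P = 0.16 + 0.84 × 0.9610 = 0.9672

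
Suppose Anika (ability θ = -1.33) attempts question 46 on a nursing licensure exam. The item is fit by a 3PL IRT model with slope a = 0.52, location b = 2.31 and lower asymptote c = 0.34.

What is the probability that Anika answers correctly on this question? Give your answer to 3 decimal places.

0.426

P(θ) = c + (1 − c) · 1 / (1 + exp(−a(θ − b)))
Exponent: 0.52 × (-1.33 − 2.31) = -1.8928
1/(1 + e^{1.8928}) = 0.1309
P = 0.34 + 0.66 × 0.1309 = 0.4264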